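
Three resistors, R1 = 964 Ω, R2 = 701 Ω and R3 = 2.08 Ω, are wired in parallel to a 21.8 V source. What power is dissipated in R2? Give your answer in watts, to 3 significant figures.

0.678 W

Parallel branches share the same voltage; P = V²/R gives the branch power in one step.
P_R2 = V² / R2 = (21.8)² / 701 Ω = 0.6779 W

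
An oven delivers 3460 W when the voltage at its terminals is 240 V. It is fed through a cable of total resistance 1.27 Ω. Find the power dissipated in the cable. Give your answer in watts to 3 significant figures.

264 W

Only the current and the line resistance are needed for the I²R loss.
I = P / V = 3460 / 240 = 14.42 A through the cable.
P_line = I² R_line = (14.42)² × 1.27 = 264.0 W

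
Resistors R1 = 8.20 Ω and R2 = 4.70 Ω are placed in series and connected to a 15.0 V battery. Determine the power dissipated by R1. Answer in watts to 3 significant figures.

11.1 W

In a series string the same current flows through every resistor — find that current, then P = I²R for the one we want.
R_total = 8.20 + 4.70 = 12.90 Ω
I = V / R_total = 15.0 / 12.90 = 1.163 A
P_R1 = I² × R1 = (1.163)² × 8.20 = 11.09 W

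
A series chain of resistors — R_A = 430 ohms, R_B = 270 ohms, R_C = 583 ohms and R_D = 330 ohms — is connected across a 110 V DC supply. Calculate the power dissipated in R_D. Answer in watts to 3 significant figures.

Since the resistors are in series they all carry the loop current I = V/R_total; the power in any one is I²R.
R_total = 430 + 270 + 583 + 330 = 1613 Ω
I = V / R_total = 110 / 1613 = 0.06820 A
P_R_D = I² × R_D = (0.06820)² × 330 = 1.535 W

1.53 W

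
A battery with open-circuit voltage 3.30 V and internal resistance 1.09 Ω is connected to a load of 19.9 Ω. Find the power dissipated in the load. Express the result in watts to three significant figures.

0.492 W

With r and R in series, I = ε/(r+R); the load dissipates I²R.
I = ε / (r + R) = 3.30 / (1.09 + 19.9) = 0.1572 A
P_load = I² R = (0.1572)² × 19.9 = 0.4919 W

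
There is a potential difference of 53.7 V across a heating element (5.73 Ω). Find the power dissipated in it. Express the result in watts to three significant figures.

503 W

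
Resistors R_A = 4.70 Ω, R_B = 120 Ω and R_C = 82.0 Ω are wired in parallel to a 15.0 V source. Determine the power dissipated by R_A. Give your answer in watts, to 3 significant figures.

47.9 W

Every branch has 15.0 V across it, so for R_A the power is simply V²/R.
P_R_A = V² / R_A = (15.0)² / 4.70 Ω = 47.87 W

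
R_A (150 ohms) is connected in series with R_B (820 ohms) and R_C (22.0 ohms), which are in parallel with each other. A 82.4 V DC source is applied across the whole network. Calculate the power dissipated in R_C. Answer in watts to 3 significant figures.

Reduce the parallel pair to R_p first; the network is then a simple series string.
R_p = (820×22.0)/(820+22.0) = 21.43 Ω
R_total = 150 + 21.43 = 171.4 Ω
I = V / R_total = 82.4 / 171.4 = 0.4807 A
Voltage across the parallel pair: V_p = I × R_p = 0.4807 × 21.43 = 10.30 V
R_C is across V_p, so use P = V²/R for that branch.
P_R_C = (10.30)² / 22.0 = 4.821 W

4.82 W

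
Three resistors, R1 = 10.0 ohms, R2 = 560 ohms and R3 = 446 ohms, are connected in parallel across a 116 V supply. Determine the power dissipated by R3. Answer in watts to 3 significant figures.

30.2 W

R3 sits directly across the source, so P = V²/R with V = 116 V.
P_R3 = V² / R3 = (116)² / 446 Ω = 30.17 W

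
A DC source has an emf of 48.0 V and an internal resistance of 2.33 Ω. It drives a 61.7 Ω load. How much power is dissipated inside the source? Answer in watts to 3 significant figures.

1.31 W

Internal loss is I²r, with I set by the total series resistance r+R.
I = ε / (r + R) = 48.0 / (2.33 + 61.7) = 0.7496 A
P_int = I² r = (0.7496)² × 2.33 = 1.309 W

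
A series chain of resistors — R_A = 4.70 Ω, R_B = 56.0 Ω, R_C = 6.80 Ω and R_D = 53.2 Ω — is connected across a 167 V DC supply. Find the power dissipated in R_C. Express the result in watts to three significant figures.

The current is common to all series resistors; compute it, then apply P = I²R for the target.
R_total = 4.70 + 56.0 + 6.80 + 53.2 = 120.7 Ω
I = V / R_total = 167 / 120.7 = 1.384 A
P_R_C = I² × R_C = (1.384)² × 6.80 = 13.02 W

13.0 W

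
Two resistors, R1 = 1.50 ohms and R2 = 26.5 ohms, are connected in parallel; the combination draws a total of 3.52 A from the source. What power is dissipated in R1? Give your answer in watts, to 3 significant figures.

16.6 W

Only the total current is stated, so first find the parallel equivalent to get the voltage across the combination.
1/R_eq = 1/1.50 + 1/26.5 ⇒ R_eq = 1.420 Ω
V = I_total × R_eq = 3.520 × 1.420 = 4.997 V
P_R1 = V² / R1 = (4.997)² / 1.50 = 16.65 W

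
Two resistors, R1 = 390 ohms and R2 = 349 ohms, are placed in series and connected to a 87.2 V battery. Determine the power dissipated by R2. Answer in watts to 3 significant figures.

Every series element carries the same I. Get I from the total resistance, then P = I² × R2.
R_total = 390 + 349 = 739.0 Ω
I = V / R_total = 87.2 / 739.0 = 0.1180 A
P_R2 = I² × R2 = (0.1180)² × 349 = 4.859 W

4.86 W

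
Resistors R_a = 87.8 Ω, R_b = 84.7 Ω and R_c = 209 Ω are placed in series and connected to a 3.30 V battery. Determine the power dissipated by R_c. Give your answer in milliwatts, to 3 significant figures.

The current is common to all series resistors; compute it, then apply P = I²R for the target.
R_total = 87.8 + 84.7 + 209 = 381.5 Ω
I = V / R_total = 3.30 / 381.5 = 0.008650 A
P_R_c = I² × R_c = (0.008650)² × 209 = 0.01564 W

15.6 mW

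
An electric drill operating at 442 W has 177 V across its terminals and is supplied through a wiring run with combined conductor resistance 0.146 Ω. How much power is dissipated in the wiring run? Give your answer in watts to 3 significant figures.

Line loss is just I²R for the cable — we know both I and R_line directly.
I = P / V = 442 / 177 = 2.497 A through the wiring run.
P_line = I² R_line = (2.497)² × 0.146 = 0.9104 W

0.910 W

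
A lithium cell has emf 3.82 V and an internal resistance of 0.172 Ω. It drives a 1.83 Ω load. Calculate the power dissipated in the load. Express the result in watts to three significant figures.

Load and internal resistance form a series loop — compute the loop current, then the load power via I²R.
I = ε / (r + R) = 3.82 / (0.172 + 1.83) = 1.908 A
P_load = I² R = (1.908)² × 1.83 = 6.663 W

6.66 W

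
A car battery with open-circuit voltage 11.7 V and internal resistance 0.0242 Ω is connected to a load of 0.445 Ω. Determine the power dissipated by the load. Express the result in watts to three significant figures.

277 W

Load and internal resistance form a series loop — compute the loop current, then the load power via I²R.
I = ε / (r + R) = 11.7 / (0.0242 + 0.445) = 24.94 A
P_load = I² R = (24.94)² × 0.445 = 276.7 W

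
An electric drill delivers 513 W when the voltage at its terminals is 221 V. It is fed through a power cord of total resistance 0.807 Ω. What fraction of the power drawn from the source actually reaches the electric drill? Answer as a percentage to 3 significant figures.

99.2 %

I = P / V = 513 / 221 = 2.321 A through the power cord.
P_line = I² R_line = (2.321)² × 0.807 = 4.348 W
P_source = P_load + P_line = 513.0 + 4.348 = 517.3 W
η = P_load / P_source = 513.0 / 517.3 = 0.9916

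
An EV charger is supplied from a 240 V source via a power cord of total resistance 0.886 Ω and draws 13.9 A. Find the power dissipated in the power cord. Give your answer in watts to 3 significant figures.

The power cord and load are in series, so the same current flows in both; the loss is I²R_line.
The power cord carries the full 13.9 A.
P_line = I² R_line = (13.90)² × 0.886 = 171.2 W

171 W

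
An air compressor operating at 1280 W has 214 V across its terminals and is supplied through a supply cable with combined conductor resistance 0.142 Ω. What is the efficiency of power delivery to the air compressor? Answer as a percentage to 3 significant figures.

99.6 %

I = P / V = 1280 / 214 = 5.981 A through the supply cable.
P_line = I² R_line = (5.981)² × 0.142 = 5.080 W
P_source = P_load + P_line = 1280 + 5.080 = 1285 W
η = P_load / P_source = 1280 / 1285 = 0.9960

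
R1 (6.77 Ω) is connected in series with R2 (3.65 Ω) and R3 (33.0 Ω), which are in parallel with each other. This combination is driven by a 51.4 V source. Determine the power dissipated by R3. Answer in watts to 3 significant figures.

8.55 W

Reduce the parallel pair to R_p first; the network is then a simple series string.
R_p = (3.65×33.0)/(3.65+33.0) = 3.286 Ω
R_total = 6.77 + 3.286 = 10.06 Ω
I = V / R_total = 51.4 / 10.06 = 5.111 A
Voltage across the parallel pair: V_p = I × R_p = 5.111 × 3.286 = 16.80 V
R3 is across V_p, so use P = V²/R for that branch.
P_R3 = (16.80)² / 33.0 = 8.550 W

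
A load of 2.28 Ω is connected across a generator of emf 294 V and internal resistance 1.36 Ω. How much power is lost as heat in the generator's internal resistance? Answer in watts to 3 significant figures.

Internal loss is I²r, with I set by the total series resistance r+R.
I = ε / (r + R) = 294 / (1.36 + 2.28) = 80.77 A
P_int = I² r = (80.77)² × 1.36 = 8872 W

8870 W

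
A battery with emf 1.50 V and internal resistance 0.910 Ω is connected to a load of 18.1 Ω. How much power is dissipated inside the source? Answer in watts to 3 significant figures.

0.00567 W

The internal resistance carries the same current as the load; P_int = I²r.
I = ε / (r + R) = 1.50 / (0.910 + 18.1) = 0.07891 A
P_int = I² r = (0.07891)² × 0.910 = 0.005666 W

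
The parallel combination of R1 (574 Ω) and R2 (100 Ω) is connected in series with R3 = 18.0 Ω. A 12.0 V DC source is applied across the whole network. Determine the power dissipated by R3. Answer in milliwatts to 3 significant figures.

Combine R1 and R2 into their parallel equivalent first, reducing the network to two series resistors.
R_p = (574×100)/(574+100) = 85.16 Ω
R_total = R_p + 18.0 = 85.16 + 18.0 = 103.2 Ω
I = V / R_total = 12.0 / 103.2 = 0.1163 A
R3 is the series element, so its power is I²R.
P_R3 = (0.1163)² × 18.0 = 0.2435 W

244 mW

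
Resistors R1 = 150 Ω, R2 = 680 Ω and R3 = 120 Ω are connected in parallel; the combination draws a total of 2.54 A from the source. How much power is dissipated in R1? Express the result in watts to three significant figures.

159 W

We need the common branch voltage; get it from I_total × R_eq, then P = V²/R for the branch.
1/R_eq = 1/150 + 1/680 + 1/120 ⇒ R_eq = 60.71 Ω
V = I_total × R_eq = 2.540 × 60.71 = 154.2 V
P_R1 = V² / R1 = (154.2)² / 150 = 158.5 W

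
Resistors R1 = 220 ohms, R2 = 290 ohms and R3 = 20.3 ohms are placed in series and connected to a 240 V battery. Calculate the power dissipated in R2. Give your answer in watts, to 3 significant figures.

In a series string the same current flows through every resistor — find that current, then P = I²R for the one we want.
R_total = 220 + 290 + 20.3 = 530.3 Ω
I = V / R_total = 240 / 530.3 = 0.4526 A
P_R2 = I² × R2 = (0.4526)² × 290 = 59.40 W

59.4 W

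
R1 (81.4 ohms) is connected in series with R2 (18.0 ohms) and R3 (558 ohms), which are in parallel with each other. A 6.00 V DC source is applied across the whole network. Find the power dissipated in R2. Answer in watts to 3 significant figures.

0.0623 W

Replace R2 and R3 with their parallel equivalent so the circuit becomes R1 in series with R_p.
R_p = (18.0×558)/(18.0+558) = 17.44 Ω
R_total = 81.4 + 17.44 = 98.84 Ω
I = V / R_total = 6.00 / 98.84 = 0.06071 A
Voltage across the parallel pair: V_p = I × R_p = 0.06071 × 17.44 = 1.059 V
R2 sees V_p directly, so P = V_p² / R2.
P_R2 = (1.059)² / 18.0 = 0.06225 W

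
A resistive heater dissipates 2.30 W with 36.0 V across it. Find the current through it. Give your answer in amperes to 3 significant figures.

0.0639 A

The two known quantities fix the third via I = P / V.
I = 2.30 / 36.0 = 0.06389 A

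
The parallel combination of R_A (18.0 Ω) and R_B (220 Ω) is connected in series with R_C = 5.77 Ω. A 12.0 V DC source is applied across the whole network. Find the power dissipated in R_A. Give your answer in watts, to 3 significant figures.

4.41 W

Reduce the parallel combination to a single R_p; the circuit then becomes R_p in series with the remaining resistor.
R_p = (18.0×220)/(18.0+220) = 16.64 Ω
R_total = R_p + 5.77 = 16.64 + 5.77 = 22.41 Ω
I = V / R_total = 12.0 / 22.41 = 0.5355 A
Voltage across the parallel pair: V_p = I × R_p = 0.5355 × 16.64 = 8.910 V
Use P = V²/R for R_A with V = V_p.
P_R_A = (8.910)² / 18.0 = 4.411 W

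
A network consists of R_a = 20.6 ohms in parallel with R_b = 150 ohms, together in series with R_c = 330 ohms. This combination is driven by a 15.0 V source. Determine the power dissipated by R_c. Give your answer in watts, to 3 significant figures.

0.613 W

First find R_p for the parallel pair, then treat R_p + R_c as a series loop.
R_p = (20.6×150)/(20.6+150) = 18.11 Ω
R_total = R_p + 330 = 18.11 + 330 = 348.1 Ω
I = V / R_total = 15.0 / 348.1 = 0.04309 A
R_c carries the full series current, so P = I²R.
P_R_c = (0.04309)² × 330 = 0.6127 W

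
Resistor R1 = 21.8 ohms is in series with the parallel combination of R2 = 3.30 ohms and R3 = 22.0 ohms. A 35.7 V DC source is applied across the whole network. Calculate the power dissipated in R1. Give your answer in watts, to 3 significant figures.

45.7 W

Replace R2 and R3 with their parallel equivalent so the circuit becomes R1 in series with R_p.
R_p = (3.30×22.0)/(3.30+22.0) = 2.870 Ω
R_total = 21.8 + 2.870 = 24.67 Ω
I = V / R_total = 35.7 / 24.67 = 1.447 A
R1 carries the full series current, so P = I²R.
P_R1 = (1.447)² × 21.8 = 45.65 W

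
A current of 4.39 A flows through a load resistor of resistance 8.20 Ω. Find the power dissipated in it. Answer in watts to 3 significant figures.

The current through and the resistance of the element are both given; use P = I²R.
P = (4.390 A)² × 8.20 Ω = 158.0 W

158 W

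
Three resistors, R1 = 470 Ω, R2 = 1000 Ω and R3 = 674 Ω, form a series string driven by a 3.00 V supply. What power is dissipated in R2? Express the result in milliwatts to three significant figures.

1.96 mW

Since the resistors are in series they all carry the loop current I = V/R_total; the power in any one is I²R.
R_total = 470 + 1000 + 674 = 2144 Ω
I = V / R_total = 3.00 / 2144 = 0.001399 A
P_R2 = I² × R2 = (0.001399)² × 1000 = 0.001958 W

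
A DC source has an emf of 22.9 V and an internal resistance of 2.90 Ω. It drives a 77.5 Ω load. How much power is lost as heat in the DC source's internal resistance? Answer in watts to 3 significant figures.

Internal loss is I²r, with I set by the total series resistance r+R.
I = ε / (r + R) = 22.9 / (2.90 + 77.5) = 0.2848 A
P_int = I² r = (0.2848)² × 2.90 = 0.2353 W

0.235 W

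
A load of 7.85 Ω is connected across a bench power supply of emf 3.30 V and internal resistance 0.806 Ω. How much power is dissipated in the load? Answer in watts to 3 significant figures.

Find the circuit current first, then P = I²R for the load (series elements share I).
I = ε / (r + R) = 3.30 / (0.806 + 7.85) = 0.3812 A
P_load = I² R = (0.3812)² × 7.85 = 1.141 W

1.14 W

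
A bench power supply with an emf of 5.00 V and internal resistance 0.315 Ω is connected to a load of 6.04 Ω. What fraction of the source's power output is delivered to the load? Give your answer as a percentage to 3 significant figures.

Efficiency is P_load / P_total. With a series r and R sharing the same I, P = I²R for each, so η = R/(R+r).
η = R / (R + r) = 6.04 / (6.04 + 0.315) = 0.9504

95.0 %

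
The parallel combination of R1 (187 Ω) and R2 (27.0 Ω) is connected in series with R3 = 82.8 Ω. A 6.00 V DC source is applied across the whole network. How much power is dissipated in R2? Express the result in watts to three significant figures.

0.0656 W

Collapse the R1‖R2 pair into one equivalent R_p; then R_p and R3 form a series string.
R_p = (187×27.0)/(187+27.0) = 23.59 Ω
R_total = R_p + 82.8 = 23.59 + 82.8 = 106.4 Ω
I = V / R_total = 6.00 / 106.4 = 0.05639 A
Voltage across the parallel pair: V_p = I × R_p = 0.05639 × 23.59 = 1.331 V
R2 has V_p across it, so P = V_p²/R2.
P_R2 = (1.331)² / 27.0 = 0.06557 W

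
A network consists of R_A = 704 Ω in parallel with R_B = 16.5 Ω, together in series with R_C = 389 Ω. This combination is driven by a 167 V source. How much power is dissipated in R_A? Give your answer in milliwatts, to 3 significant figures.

Reduce the parallel combination to a single R_p; the circuit then becomes R_p in series with the remaining resistor.
R_p = (704×16.5)/(704+16.5) = 16.12 Ω
R_total = R_p + 389 = 16.12 + 389 = 405.1 Ω
I = V / R_total = 167 / 405.1 = 0.4122 A
Voltage across the parallel pair: V_p = I × R_p = 0.4122 × 16.12 = 6.646 V
R_A sits across V_p; its power is V_p²/R.
P_R_A = (6.646)² / 704 = 0.06274 W

62.7 mW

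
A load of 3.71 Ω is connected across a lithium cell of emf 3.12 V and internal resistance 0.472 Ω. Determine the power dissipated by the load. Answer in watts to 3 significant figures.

Load and internal resistance form a series loop — compute the loop current, then the load power via I²R.
I = ε / (r + R) = 3.12 / (0.472 + 3.71) = 0.7461 A
P_load = I² R = (0.7461)² × 3.71 = 2.065 W

2.06 W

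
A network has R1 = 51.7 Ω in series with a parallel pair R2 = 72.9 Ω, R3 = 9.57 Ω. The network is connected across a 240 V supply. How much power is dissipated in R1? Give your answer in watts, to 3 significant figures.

Collapse R2‖R3 to a single equivalent, reducing the network to two series elements.
R_p = (72.9×9.57)/(72.9+9.57) = 8.459 Ω
R_total = 51.7 + 8.459 = 60.16 Ω
I = V / R_total = 240 / 60.16 = 3.989 A
All the current flows through R1; use P = I²R.
P_R1 = (3.989)² × 51.7 = 822.8 W

823 W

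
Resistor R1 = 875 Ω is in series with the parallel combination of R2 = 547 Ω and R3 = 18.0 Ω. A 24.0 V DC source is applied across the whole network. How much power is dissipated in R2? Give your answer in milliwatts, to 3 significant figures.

0.402 mW

Replace R2 and R3 with their parallel equivalent so the circuit becomes R1 in series with R_p.
R_p = (547×18.0)/(547+18.0) = 17.43 Ω
R_total = 875 + 17.43 = 892.4 Ω
I = V / R_total = 24.0 / 892.4 = 0.02689 A
Voltage across the parallel pair: V_p = I × R_p = 0.02689 × 17.43 = 0.4687 V
R2 is across V_p, so use P = V²/R for that branch.
P_R2 = (0.4687)² / 547 = 0.0004015 W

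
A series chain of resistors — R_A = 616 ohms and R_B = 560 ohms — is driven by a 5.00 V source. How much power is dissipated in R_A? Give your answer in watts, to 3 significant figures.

Series elements share the same current, so find I first, then use P = I²R.
R_total = 616 + 560 = 1176 Ω
I = V / R_total = 5.00 / 1176 = 0.004252 A
P_R_A = I² × R_A = (0.004252)² × 616 = 0.01114 W

0.0111 W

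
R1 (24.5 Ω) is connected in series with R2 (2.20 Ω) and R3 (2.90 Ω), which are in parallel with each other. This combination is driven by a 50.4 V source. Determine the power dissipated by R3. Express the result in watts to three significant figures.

Replace R2 and R3 with their parallel equivalent so the circuit becomes R1 in series with R_p.
R_p = (2.20×2.90)/(2.20+2.90) = 1.251 Ω
R_total = 24.5 + 1.251 = 25.75 Ω
I = V / R_total = 50.4 / 25.75 = 1.957 A
Voltage across the parallel pair: V_p = I × R_p = 1.957 × 1.251 = 2.448 V
R3 sees V_p directly, so P = V_p² / R3.
P_R3 = (2.448)² / 2.90 = 2.067 W

2.07 W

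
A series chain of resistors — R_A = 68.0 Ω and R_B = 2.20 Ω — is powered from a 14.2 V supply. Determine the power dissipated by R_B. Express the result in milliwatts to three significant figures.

Every series element carries the same I. Get I from the total resistance, then P = I² × R_B.
R_total = 68.0 + 2.20 = 70.20 Ω
I = V / R_total = 14.2 / 70.20 = 0.2023 A
P_R_B = I² × R_B = (0.2023)² × 2.20 = 0.09002 W

90.0 mW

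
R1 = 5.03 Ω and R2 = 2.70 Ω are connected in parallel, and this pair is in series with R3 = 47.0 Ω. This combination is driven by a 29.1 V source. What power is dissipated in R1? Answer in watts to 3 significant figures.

Reduce the parallel combination to a single R_p; the circuit then becomes R_p in series with the remaining resistor.
R_p = (5.03×2.70)/(5.03+2.70) = 1.757 Ω
R_total = R_p + 47.0 = 1.757 + 47.0 = 48.76 Ω
I = V / R_total = 29.1 / 48.76 = 0.5968 A
Voltage across the parallel pair: V_p = I × R_p = 0.5968 × 1.757 = 1.049 V
R1 has V_p across it, so P = V_p²/R1.
P_R1 = (1.049)² / 5.03 = 0.2186 W

0.219 W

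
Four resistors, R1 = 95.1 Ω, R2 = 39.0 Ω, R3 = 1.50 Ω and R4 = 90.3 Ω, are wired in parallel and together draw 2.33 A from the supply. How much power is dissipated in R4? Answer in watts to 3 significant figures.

The branches share the same voltage, but only the total current is given — find V from the equivalent resistance first.
1/R_eq = 1/95.1 + 1/39.0 + 1/1.50 + 1/90.3 ⇒ R_eq = 1.401 Ω
V = I_total × R_eq = 2.330 × 1.401 = 3.264 V
P_R4 = V² / R4 = (3.264)² / 90.3 = 0.1180 W

0.118 W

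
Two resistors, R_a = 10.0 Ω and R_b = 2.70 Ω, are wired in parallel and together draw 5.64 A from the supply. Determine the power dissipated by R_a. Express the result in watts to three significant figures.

Only the total current is stated, so first find the parallel equivalent to get the voltage across the combination.
1/R_eq = 1/10.0 + 1/2.70 ⇒ R_eq = 2.126 Ω
V = I_total × R_eq = 5.640 × 2.126 = 11.99 V
P_R_a = V² / R_a = (11.99)² / 10.0 = 14.38 W

14.4 W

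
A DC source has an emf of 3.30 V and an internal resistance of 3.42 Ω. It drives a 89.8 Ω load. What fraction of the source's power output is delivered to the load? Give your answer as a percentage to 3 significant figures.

Both r and R carry the same current, so the power split is just the resistance split: η = R/(R+r).
η = R / (R + r) = 89.8 / (89.8 + 3.42) = 0.9633

96.3 %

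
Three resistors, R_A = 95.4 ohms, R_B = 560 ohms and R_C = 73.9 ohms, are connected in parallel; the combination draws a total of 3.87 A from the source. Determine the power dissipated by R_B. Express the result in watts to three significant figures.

The branches share the same voltage, but only the total current is given — find V from the equivalent resistance first.
1/R_eq = 1/95.4 + 1/560 + 1/73.9 ⇒ R_eq = 38.76 Ω
V = I_total × R_eq = 3.870 × 38.76 = 150.0 V
P_R_B = V² / R_B = (150.0)² / 560 = 40.18 W

40.2 W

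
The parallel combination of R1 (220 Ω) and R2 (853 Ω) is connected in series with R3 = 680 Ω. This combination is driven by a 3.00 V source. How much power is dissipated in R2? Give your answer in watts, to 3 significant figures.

0.000442 W

Combine R1 and R2 into their parallel equivalent first, reducing the network to two series resistors.
R_p = (220×853)/(220+853) = 174.9 Ω
R_total = R_p + 680 = 174.9 + 680 = 854.9 Ω
I = V / R_total = 3.00 / 854.9 = 0.003509 A
Voltage across the parallel pair: V_p = I × R_p = 0.003509 × 174.9 = 0.6137 V
R2 has V_p across it, so P = V_p²/R2.
P_R2 = (0.6137)² / 853 = 0.0004416 W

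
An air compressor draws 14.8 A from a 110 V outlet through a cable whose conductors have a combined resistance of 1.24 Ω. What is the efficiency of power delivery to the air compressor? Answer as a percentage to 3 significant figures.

83.3 %

The cable carries the full 14.8 A.
P_line = I² R_line = (14.80)² × 1.24 = 271.6 W
P_source = V I = 110 × 14.80 = 1628 W; P_load = 1356 W
η = P_load / P_source = 1356 / 1628 = 0.8332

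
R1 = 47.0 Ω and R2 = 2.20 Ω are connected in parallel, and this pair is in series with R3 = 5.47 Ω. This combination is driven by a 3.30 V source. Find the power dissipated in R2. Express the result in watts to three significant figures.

Collapse the R1‖R2 pair into one equivalent R_p; then R_p and R3 form a series string.
R_p = (47.0×2.20)/(47.0+2.20) = 2.102 Ω
R_total = R_p + 5.47 = 2.102 + 5.47 = 7.572 Ω
I = V / R_total = 3.30 / 7.572 = 0.4358 A
Voltage across the parallel pair: V_p = I × R_p = 0.4358 × 2.102 = 0.9160 V
R2 has V_p across it, so P = V_p²/R2.
P_R2 = (0.9160)² / 2.20 = 0.3814 W

0.381 W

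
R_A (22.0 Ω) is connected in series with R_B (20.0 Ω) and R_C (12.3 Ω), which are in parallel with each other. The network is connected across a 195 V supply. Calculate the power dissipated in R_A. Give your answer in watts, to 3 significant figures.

Replace R_B and R_C with their parallel equivalent so the circuit becomes R_A in series with R_p.
R_p = (20.0×12.3)/(20.0+12.3) = 7.616 Ω
R_total = 22.0 + 7.616 = 29.62 Ω
I = V / R_total = 195 / 29.62 = 6.584 A
The full supply current passes through R_A: P = I²R.
P_R_A = (6.584)² × 22.0 = 953.8 W

954 W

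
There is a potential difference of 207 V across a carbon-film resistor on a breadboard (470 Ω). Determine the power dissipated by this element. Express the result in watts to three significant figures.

91.2 W

We know the drop across the element and its resistance — P = V²/R, one step.
P = (207 V)² / 470 Ω = 91.17 W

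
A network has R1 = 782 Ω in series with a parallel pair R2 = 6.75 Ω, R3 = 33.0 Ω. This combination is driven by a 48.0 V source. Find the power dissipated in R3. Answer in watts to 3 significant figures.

Reduce the parallel pair to R_p first; the network is then a simple series string.
R_p = (6.75×33.0)/(6.75+33.0) = 5.604 Ω
R_total = 782 + 5.604 = 787.6 Ω
I = V / R_total = 48.0 / 787.6 = 0.06094 A
Voltage across the parallel pair: V_p = I × R_p = 0.06094 × 5.604 = 0.3415 V
R3 is across V_p, so use P = V²/R for that branch.
P_R3 = (0.3415)² / 33.0 = 0.003534 W

0.00353 W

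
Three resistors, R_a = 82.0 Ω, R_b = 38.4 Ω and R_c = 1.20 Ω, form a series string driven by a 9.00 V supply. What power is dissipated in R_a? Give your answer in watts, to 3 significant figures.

0.449 W

The current is common to all series resistors; compute it, then apply P = I²R for the target.
R_total = 82.0 + 38.4 + 1.20 = 121.6 Ω
I = V / R_total = 9.00 / 121.6 = 0.07401 A
P_R_a = I² × R_a = (0.07401)² × 82.0 = 0.4492 W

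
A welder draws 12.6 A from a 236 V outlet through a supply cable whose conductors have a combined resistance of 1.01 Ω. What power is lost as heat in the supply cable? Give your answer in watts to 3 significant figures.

160 W

The supply cable and load are in series, so the same current flows in both; the loss is I²R_line.
The supply cable carries the full 12.6 A.
P_line = I² R_line = (12.60)² × 1.01 = 160.3 W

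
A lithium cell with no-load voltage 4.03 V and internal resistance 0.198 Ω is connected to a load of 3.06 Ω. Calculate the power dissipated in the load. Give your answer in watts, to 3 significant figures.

Load and internal resistance form a series loop — compute the loop current, then the load power via I²R.
I = ε / (r + R) = 4.03 / (0.198 + 3.06) = 1.237 A
P_load = I² R = (1.237)² × 3.06 = 4.682 W

4.68 W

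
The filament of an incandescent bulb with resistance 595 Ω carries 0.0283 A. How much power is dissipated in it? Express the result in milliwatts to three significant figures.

The current through and the resistance of the element are both given; use P = I²R.
P = (0.02830 A)² × 595 Ω = 0.4765 W

477 mW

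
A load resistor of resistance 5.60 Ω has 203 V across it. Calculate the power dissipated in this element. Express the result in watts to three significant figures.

7360 W

We know the drop across the element and its resistance — P = V²/R, one step.
P = (203 V)² / 5.60 Ω = 7359 W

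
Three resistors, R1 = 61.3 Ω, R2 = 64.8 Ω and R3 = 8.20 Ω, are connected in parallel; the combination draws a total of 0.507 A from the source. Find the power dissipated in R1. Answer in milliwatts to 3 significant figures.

178 mW

The branches share the same voltage, but only the total current is given — find V from the equivalent resistance first.
1/R_eq = 1/61.3 + 1/64.8 + 1/8.20 ⇒ R_eq = 6.506 Ω
V = I_total × R_eq = 0.5070 × 6.506 = 3.299 V
P_R1 = V² / R1 = (3.299)² / 61.3 = 0.1775 W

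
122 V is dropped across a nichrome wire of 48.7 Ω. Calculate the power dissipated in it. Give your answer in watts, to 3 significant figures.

306 W

V and R are stated; P = V²/R avoids computing the current.
P = (122 V)² / 48.7 Ω = 305.6 W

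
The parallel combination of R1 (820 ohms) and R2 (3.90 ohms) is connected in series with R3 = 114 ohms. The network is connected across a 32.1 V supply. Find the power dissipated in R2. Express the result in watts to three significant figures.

Collapse the R1‖R2 pair into one equivalent R_p; then R_p and R3 form a series string.
R_p = (820×3.90)/(820+3.90) = 3.882 Ω
R_total = R_p + 114 = 3.882 + 114 = 117.9 Ω
I = V / R_total = 32.1 / 117.9 = 0.2723 A
Voltage across the parallel pair: V_p = I × R_p = 0.2723 × 3.882 = 1.057 V
R2 has V_p across it, so P = V_p²/R2.
P_R2 = (1.057)² / 3.90 = 0.2865 W

0.286 W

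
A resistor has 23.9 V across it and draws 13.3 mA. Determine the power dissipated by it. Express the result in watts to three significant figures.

0.318 W

With V and I both given, power follows immediately from P = V I.
P = 23.9 V × 0.01330 A = 0.3179 W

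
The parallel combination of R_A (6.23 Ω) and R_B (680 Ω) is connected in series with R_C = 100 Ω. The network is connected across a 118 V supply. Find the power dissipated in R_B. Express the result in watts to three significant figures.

0.0692 W

First find R_p for the parallel pair, then treat R_p + R_C as a series loop.
R_p = (6.23×680)/(6.23+680) = 6.173 Ω
R_total = R_p + 100 = 6.173 + 100 = 106.2 Ω
I = V / R_total = 118 / 106.2 = 1.111 A
Voltage across the parallel pair: V_p = I × R_p = 1.111 × 6.173 = 6.861 V
R_B sits across V_p; its power is V_p²/R.
P_R_B = (6.861)² / 680 = 0.06923 W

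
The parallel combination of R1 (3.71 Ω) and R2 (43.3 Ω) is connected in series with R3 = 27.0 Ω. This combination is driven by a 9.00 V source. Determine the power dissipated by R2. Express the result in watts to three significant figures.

0.0236 W

Combine R1 and R2 into their parallel equivalent first, reducing the network to two series resistors.
R_p = (3.71×43.3)/(3.71+43.3) = 3.417 Ω
R_total = R_p + 27.0 = 3.417 + 27.0 = 30.42 Ω
I = V / R_total = 9.00 / 30.42 = 0.2959 A
Voltage across the parallel pair: V_p = I × R_p = 0.2959 × 3.417 = 1.011 V
Use P = V²/R for R2 with V = V_p.
P_R2 = (1.011)² / 43.3 = 0.02361 W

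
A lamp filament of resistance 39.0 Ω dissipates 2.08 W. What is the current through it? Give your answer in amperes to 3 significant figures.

The two known quantities fix the third via I = √(P / R).
I = √(2.08 / 39.0) = 0.2309 A

0.231 A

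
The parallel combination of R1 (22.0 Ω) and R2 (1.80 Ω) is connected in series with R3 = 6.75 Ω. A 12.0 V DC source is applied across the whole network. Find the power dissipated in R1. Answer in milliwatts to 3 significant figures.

First find R_p for the parallel pair, then treat R_p + R3 as a series loop.
R_p = (22.0×1.80)/(22.0+1.80) = 1.664 Ω
R_total = R_p + 6.75 = 1.664 + 6.75 = 8.414 Ω
I = V / R_total = 12.0 / 8.414 = 1.426 A
Voltage across the parallel pair: V_p = I × R_p = 1.426 × 1.664 = 2.373 V
R1 sits across V_p; its power is V_p²/R.
P_R1 = (2.373)² / 22.0 = 0.2560 W

256 mW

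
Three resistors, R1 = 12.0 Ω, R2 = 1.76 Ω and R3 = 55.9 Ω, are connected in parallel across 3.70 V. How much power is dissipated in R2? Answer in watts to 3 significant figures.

Parallel branches share the same voltage; P = V²/R gives the branch power in one step.
P_R2 = V² / R2 = (3.70)² / 1.76 Ω = 7.778 W

7.78 W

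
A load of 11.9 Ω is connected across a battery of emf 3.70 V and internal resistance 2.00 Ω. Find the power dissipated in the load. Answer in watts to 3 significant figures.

0.843 W

Find the circuit current first, then P = I²R for the load (series elements share I).
I = ε / (r + R) = 3.70 / (2.00 + 11.9) = 0.2662 A
P_load = I² R = (0.2662)² × 11.9 = 0.8432 W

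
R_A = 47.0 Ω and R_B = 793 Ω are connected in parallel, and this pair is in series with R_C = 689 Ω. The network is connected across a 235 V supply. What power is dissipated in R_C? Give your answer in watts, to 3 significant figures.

70.7 W

First find R_p for the parallel pair, then treat R_p + R_C as a series loop.
R_p = (47.0×793)/(47.0+793) = 44.37 Ω
R_total = R_p + 689 = 44.37 + 689 = 733.4 Ω
I = V / R_total = 235 / 733.4 = 0.3204 A
R_C is the series element, so its power is I²R.
P_R_C = (0.3204)² × 689 = 70.75 W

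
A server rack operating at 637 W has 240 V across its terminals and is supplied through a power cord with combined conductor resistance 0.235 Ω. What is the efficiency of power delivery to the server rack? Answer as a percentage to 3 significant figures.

I = P / V = 637 / 240 = 2.654 A through the power cord.
P_line = I² R_line = (2.654)² × 0.235 = 1.655 W
P_source = P_load + P_line = 637.0 + 1.655 = 638.7 W
η = P_load / P_source = 637.0 / 638.7 = 0.9974

99.7 %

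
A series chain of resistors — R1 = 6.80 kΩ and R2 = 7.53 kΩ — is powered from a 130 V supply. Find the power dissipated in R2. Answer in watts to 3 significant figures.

0.620 W

Series elements share the same current, so find I first, then use P = I²R.
R_total = (6.80 + 7.53) kΩ = 14330 Ω
I = V / R_total = 130 / 14330 = 0.009072 A
P_R2 = I² × R2 = (0.009072)² × 7530 = 0.6197 W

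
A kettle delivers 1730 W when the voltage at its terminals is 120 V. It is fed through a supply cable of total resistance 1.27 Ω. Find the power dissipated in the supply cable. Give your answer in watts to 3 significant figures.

264 W

Line loss is just I²R for the cable — we know both I and R_line directly.
I = P / V = 1730 / 120 = 14.42 A through the supply cable.
P_line = I² R_line = (14.42)² × 1.27 = 264.0 W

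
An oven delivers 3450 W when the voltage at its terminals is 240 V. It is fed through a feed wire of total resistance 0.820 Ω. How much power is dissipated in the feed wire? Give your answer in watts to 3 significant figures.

Line loss is just I²R for the cable — we know both I and R_line directly.
I = P / V = 3450 / 240 = 14.38 A through the feed wire.
P_line = I² R_line = (14.38)² × 0.820 = 169.4 W

169 W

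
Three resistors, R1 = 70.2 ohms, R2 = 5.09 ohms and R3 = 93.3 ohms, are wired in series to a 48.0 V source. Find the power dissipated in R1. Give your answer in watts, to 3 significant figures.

5.69 W

Series elements share the same current, so find I first, then use P = I²R.
R_total = 70.2 + 5.09 + 93.3 = 168.6 Ω
I = V / R_total = 48.0 / 168.6 = 0.2847 A
P_R1 = I² × R1 = (0.2847)² × 70.2 = 5.691 W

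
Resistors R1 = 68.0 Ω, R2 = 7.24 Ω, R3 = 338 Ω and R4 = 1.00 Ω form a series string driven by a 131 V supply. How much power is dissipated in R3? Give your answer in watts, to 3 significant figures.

In a series string the same current flows through every resistor — find that current, then P = I²R for the one we want.
R_total = 68.0 + 7.24 + 338 + 1.00 = 414.2 Ω
I = V / R_total = 131 / 414.2 = 0.3162 A
P_R3 = I² × R3 = (0.3162)² × 338 = 33.80 W

33.8 W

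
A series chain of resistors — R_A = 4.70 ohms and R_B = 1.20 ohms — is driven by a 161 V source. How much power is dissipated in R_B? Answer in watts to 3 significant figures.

894 W

Since the resistors are in series they all carry the loop current I = V/R_total; the power in any one is I²R.
R_total = 4.70 + 1.20 = 5.900 Ω
I = V / R_total = 161 / 5.900 = 27.29 A
P_R_B = I² × R_B = (27.29)² × 1.20 = 893.6 W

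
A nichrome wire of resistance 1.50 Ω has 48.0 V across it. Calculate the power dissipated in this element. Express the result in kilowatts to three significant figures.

1.54 kW

We know the drop across the element and its resistance — P = V²/R, one step.
P = (48.0 V)² / 1.50 Ω = 1536 W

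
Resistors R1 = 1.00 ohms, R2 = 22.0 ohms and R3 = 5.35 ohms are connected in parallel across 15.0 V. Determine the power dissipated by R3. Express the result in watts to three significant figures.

42.1 W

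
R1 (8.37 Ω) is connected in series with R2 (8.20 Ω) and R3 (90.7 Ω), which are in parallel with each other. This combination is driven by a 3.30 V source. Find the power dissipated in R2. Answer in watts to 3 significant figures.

Reduce the parallel pair to R_p first; the network is then a simple series string.
R_p = (8.20×90.7)/(8.20+90.7) = 7.520 Ω
R_total = 8.37 + 7.520 = 15.89 Ω
I = V / R_total = 3.30 / 15.89 = 0.2077 A
Voltage across the parallel pair: V_p = I × R_p = 0.2077 × 7.520 = 1.562 V
With V_p across R2, its power is V_p²/R2.
P_R2 = (1.562)² / 8.20 = 0.2974 W

0.297 W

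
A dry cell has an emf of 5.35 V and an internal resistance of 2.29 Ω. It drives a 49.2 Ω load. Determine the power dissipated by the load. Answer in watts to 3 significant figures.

Find the circuit current first, then P = I²R for the load (series elements share I).
I = ε / (r + R) = 5.35 / (2.29 + 49.2) = 0.1039 A
P_load = I² R = (0.1039)² × 49.2 = 0.5312 W

0.531 W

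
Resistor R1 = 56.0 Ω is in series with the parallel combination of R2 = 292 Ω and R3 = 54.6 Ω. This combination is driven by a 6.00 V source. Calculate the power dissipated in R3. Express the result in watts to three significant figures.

0.134 W

Collapse R2‖R3 to a single equivalent, reducing the network to two series elements.
R_p = (292×54.6)/(292+54.6) = 46.00 Ω
R_total = 56.0 + 46.00 = 102.0 Ω
I = V / R_total = 6.00 / 102.0 = 0.05882 A
Voltage across the parallel pair: V_p = I × R_p = 0.05882 × 46.00 = 2.706 V
R3 is across V_p, so use P = V²/R for that branch.
P_R3 = (2.706)² / 54.6 = 0.1341 W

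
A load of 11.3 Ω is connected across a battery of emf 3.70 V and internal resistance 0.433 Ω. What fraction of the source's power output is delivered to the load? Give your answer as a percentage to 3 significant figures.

96.3 %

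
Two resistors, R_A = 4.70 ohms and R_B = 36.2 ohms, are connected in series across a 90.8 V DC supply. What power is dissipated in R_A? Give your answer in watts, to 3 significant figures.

23.2 W

The current is common to all series resistors; compute it, then apply P = I²R for the target.
R_total = 4.70 + 36.2 = 40.90 Ω
I = V / R_total = 90.8 / 40.90 = 2.220 A
P_R_A = I² × R_A = (2.220)² × 4.70 = 23.16 W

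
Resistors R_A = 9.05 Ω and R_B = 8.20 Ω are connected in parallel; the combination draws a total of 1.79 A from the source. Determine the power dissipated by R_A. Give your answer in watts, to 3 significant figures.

6.55 W

The branches share the same voltage, but only the total current is given — find V from the equivalent resistance first.
1/R_eq = 1/9.05 + 1/8.20 ⇒ R_eq = 4.302 Ω
V = I_total × R_eq = 1.790 × 4.302 = 7.701 V
P_R_A = V² / R_A = (7.701)² / 9.05 = 6.552 W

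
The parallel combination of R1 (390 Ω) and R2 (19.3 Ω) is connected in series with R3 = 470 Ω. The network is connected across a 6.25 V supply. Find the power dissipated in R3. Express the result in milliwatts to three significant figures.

77.0 mW

Reduce the parallel combination to a single R_p; the circuit then becomes R_p in series with the remaining resistor.
R_p = (390×19.3)/(390+19.3) = 18.39 Ω
R_total = R_p + 470 = 18.39 + 470 = 488.4 Ω
I = V / R_total = 6.25 / 488.4 = 0.01280 A
All the supply current flows through R3; use P = I²R3.
P_R3 = (0.01280)² × 470 = 0.07697 W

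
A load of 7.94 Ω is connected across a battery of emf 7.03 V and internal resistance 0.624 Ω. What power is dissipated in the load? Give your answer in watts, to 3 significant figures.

The internal resistance and the load are in series, so the same I flows through both; get I from ε/(r+R), then I²R for the load.
I = ε / (r + R) = 7.03 / (0.624 + 7.94) = 0.8209 A
P_load = I² R = (0.8209)² × 7.94 = 5.350 W

5.35 W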